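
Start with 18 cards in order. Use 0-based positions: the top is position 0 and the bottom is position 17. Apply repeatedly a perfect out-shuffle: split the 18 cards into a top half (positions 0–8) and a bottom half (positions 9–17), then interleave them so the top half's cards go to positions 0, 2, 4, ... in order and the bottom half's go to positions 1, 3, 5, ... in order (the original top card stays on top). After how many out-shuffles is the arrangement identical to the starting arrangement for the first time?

The out-shuffle permutes the 18 positions with cycle lengths [1, 1, 8, 8].
Every card is home exactly when every cycle has completed a whole number of laps, i.e. after lcm(1, 8) = 8 out-shuffles.

8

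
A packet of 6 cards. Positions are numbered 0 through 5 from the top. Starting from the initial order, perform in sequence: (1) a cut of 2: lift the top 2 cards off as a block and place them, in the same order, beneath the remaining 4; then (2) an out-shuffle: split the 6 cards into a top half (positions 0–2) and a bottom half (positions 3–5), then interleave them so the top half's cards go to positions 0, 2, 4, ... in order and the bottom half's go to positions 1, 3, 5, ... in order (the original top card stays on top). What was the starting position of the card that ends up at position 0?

2

Undo the operations in reverse order, starting from position 0:
  undo op 2 (out-shuffle, from top half): 0 ← 0
  undo op 1 (cut 2): 0 ← 2
So the card at position 0 came from original position 2.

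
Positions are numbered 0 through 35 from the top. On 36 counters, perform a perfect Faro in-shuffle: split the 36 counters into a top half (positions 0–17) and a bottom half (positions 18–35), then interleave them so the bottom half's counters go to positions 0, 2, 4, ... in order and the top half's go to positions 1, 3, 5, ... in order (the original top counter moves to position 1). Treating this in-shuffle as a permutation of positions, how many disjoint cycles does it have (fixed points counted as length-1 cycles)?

Trace each unvisited position around until it returns:
(0 1 3 7 15 31 ... len 36)
1 cycle in total.

1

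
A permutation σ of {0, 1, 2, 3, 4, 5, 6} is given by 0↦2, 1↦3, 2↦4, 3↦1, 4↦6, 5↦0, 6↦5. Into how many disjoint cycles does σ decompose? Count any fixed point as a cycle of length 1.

2

Cycle decomposition: (0 2 4 6 5) (1 3).
2 cycles.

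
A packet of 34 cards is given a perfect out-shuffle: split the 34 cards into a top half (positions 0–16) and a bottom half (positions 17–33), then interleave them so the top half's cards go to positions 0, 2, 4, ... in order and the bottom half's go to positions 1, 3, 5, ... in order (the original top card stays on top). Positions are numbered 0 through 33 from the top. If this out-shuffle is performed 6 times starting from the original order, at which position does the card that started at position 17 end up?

32

Track the card's position through each out-shuffle:
17 → 1 → 2 → 4 → 8 → 16 → 32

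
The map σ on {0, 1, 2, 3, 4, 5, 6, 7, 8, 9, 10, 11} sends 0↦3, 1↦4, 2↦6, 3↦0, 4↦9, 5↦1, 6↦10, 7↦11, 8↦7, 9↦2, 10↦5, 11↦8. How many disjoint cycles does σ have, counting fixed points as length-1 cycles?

3

Cycle decomposition: (0 3) (1 4 9 2 6 10 5) (7 11 8).
3 cycles.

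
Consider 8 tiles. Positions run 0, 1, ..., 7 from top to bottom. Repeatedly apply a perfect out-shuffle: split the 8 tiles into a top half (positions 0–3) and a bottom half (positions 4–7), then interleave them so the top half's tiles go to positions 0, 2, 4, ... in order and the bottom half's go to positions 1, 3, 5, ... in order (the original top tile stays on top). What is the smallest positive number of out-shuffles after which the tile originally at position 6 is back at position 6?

Follow position 6 under repeated out-shuffles:
6 → 5 → 3 → 6
It first returns after 3 out-shuffles.

3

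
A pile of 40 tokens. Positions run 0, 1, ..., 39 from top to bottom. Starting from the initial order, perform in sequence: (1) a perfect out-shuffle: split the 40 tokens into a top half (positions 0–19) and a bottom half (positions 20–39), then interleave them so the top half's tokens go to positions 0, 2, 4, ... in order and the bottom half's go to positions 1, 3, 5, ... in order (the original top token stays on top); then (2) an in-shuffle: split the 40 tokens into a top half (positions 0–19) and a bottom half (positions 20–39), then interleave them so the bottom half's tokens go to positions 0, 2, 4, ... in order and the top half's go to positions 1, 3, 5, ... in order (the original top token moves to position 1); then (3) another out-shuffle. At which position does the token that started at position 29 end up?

Track the token from position 29 forward through each operation:
  after op 1 (out-shuffle): 29 → 19
  after op 2 (in-shuffle): 19 → 39
  after op 3 (out-shuffle): 39 → 39

39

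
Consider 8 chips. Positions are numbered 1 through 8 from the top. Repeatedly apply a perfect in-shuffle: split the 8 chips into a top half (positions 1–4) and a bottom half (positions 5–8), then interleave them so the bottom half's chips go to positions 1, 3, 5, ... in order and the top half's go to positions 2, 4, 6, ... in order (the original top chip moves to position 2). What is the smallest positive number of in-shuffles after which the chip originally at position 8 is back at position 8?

Follow position 8 under repeated in-shuffles:
8 → 7 → 5 → 1 → 2 → 4 → 8
It first returns after 6 in-shuffles.

6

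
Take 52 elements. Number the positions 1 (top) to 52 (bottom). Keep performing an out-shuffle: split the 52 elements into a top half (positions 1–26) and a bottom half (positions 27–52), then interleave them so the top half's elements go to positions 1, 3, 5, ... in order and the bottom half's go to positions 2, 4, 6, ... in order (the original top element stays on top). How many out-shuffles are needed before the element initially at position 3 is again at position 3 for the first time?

8

Follow position 3 under repeated out-shuffles:
3 → 5 → 9 → 17 → 33 → 14 → 27 → 2 → 3
It first returns after 8 out-shuffles.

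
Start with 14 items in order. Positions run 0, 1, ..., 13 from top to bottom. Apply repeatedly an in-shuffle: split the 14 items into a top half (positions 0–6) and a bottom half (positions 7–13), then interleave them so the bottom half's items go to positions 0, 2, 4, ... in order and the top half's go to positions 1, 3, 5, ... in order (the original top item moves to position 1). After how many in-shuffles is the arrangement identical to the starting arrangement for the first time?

The in-shuffle permutes the 14 positions with cycle lengths [2, 4, 4, 4].
Every item is home exactly when every cycle has completed a whole number of laps, i.e. after lcm(2, 4) = 4 in-shuffles.

4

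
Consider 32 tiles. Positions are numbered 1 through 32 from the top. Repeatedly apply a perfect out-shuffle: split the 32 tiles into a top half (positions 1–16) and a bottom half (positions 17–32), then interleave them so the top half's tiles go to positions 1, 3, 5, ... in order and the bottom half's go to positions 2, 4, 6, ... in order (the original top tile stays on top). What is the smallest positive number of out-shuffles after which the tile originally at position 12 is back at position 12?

5

Follow position 12 under repeated out-shuffles:
12 → 23 → 14 → 27 → 22 → 12
It first returns after 5 out-shuffles.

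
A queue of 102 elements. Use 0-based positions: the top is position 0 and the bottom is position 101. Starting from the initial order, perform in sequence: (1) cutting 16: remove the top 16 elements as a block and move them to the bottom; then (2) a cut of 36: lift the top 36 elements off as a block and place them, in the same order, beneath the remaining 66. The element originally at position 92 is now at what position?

40

Track the element from position 92 forward through each operation:
  after op 1 (cut 16): 92 → 76
  after op 2 (cut 36): 76 → 40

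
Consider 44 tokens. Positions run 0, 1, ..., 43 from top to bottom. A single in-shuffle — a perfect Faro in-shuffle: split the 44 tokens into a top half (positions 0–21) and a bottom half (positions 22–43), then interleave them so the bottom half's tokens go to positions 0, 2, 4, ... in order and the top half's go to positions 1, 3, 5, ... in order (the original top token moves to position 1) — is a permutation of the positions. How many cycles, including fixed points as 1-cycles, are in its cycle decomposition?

Trace each unvisited position around until it returns:
(0 1 3 7 15 31 ... len 12) (2 5 11 23) (4 9 19 39 34 24) (6 13 27 10 21 43 ... len 12) (8 17 35 26) (14 29) (20 41 38 32)
7 cycles in total.

7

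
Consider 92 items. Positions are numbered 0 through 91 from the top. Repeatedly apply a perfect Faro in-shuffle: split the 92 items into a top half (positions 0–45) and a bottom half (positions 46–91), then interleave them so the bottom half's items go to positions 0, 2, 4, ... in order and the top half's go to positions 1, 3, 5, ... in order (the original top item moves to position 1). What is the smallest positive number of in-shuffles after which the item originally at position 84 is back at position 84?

Follow position 84 under repeated in-shuffles:
84 → 76 → 60 → 28 → 57 → 22 → 45 → 91 → 90 → 88 → 84
It first returns after 10 in-shuffles.

10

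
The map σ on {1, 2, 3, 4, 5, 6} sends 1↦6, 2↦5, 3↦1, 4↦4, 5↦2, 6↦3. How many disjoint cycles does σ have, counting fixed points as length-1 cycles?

Cycle decomposition: (1 6 3) (2 5) (4).
3 cycles.

3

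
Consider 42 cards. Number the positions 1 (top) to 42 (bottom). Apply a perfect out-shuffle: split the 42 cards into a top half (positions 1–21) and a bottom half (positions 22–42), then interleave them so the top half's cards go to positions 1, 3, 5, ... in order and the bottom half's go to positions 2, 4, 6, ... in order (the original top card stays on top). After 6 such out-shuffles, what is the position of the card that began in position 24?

Track the card's position through each out-shuffle:
24 → 6 → 11 → 21 → 41 → 40 → 38

38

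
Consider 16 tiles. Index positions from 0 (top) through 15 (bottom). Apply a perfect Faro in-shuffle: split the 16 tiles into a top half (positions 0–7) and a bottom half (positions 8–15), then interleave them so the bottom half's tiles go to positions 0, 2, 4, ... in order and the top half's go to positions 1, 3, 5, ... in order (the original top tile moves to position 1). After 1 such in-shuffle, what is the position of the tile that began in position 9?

2

Track the tile's position through each in-shuffle:
9 → 2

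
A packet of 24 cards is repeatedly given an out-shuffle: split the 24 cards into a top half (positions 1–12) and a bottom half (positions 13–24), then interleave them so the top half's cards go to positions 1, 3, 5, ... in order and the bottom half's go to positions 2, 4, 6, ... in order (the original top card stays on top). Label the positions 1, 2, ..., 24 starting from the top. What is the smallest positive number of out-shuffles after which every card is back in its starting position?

The out-shuffle permutes the 24 positions with cycle lengths [1, 1, 11, 11].
Every card is home exactly when every cycle has completed a whole number of laps, i.e. after lcm(1, 11) = 11 out-shuffles.

11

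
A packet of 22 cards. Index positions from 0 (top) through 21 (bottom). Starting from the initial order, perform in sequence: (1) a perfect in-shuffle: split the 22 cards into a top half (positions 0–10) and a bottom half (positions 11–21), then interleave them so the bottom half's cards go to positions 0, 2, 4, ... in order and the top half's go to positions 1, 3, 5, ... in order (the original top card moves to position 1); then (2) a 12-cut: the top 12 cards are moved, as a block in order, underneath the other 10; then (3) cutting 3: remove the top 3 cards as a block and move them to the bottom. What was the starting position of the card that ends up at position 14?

3

Undo the operations in reverse order, starting from position 14:
  undo op 3 (cut 3): 14 ← 17
  undo op 2 (cut 12): 17 ← 7
  undo op 1 (in-shuffle, from top half): 7 ← 3
So the card at position 14 came from original position 3.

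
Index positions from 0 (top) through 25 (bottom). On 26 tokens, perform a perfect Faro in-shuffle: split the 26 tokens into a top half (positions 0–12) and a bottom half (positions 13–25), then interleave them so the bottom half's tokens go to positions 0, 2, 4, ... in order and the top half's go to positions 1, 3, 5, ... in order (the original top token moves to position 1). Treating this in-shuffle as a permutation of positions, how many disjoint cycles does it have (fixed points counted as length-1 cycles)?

3

Trace each unvisited position around until it returns:
(0 1 3 7 15 4 ... len 18) (2 5 11 23 20 14) (8 17)
3 cycles in total.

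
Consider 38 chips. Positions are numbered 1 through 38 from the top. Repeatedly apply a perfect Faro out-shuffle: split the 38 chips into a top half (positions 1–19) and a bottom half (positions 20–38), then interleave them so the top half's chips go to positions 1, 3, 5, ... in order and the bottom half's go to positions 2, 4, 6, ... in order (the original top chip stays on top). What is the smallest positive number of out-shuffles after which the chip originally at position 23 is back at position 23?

36

Follow position 23 under repeated out-shuffles:
23 → 8 → 15 → 29 → 20 → 2 → 3 → 5 → ... → 23 (length 36)
It first returns after 36 out-shuffles.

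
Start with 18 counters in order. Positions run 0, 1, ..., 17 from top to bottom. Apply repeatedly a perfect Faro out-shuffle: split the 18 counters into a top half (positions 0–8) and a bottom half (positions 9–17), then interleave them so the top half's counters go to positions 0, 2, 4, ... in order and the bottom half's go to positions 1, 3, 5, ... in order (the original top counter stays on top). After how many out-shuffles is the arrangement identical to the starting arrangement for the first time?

8

The out-shuffle permutes the 18 positions with cycle lengths [1, 1, 8, 8].
Every counter is home exactly when every cycle has completed a whole number of laps, i.e. after lcm(1, 8) = 8 out-shuffles.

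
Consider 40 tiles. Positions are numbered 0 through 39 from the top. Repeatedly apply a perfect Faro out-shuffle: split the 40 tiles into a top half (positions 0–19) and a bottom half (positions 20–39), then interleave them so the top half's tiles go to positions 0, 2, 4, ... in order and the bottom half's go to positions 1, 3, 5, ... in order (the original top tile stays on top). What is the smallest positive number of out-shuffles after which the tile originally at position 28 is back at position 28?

12

Follow position 28 under repeated out-shuffles:
28 → 17 → 34 → 29 → 19 → 38 → 37 → 35 → 31 → 23 → 7 → 14 → 28
It first returns after 12 out-shuffles.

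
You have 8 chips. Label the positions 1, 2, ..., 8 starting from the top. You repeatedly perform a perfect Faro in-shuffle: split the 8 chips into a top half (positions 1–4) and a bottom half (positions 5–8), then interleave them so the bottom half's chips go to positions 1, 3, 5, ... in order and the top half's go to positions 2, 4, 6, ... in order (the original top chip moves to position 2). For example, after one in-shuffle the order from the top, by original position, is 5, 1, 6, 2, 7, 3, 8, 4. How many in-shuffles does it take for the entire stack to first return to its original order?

6

The in-shuffle permutes the 8 positions with cycle lengths [2, 6].
Every chip is home exactly when every cycle has completed a whole number of laps, i.e. after lcm(2, 6) = 6 in-shuffles.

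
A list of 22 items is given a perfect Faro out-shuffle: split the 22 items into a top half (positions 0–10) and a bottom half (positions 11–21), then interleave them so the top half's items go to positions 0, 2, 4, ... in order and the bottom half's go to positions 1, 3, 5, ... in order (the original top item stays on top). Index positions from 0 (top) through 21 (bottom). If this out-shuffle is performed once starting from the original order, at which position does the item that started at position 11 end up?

1

Track the item's position through each out-shuffle:
11 → 1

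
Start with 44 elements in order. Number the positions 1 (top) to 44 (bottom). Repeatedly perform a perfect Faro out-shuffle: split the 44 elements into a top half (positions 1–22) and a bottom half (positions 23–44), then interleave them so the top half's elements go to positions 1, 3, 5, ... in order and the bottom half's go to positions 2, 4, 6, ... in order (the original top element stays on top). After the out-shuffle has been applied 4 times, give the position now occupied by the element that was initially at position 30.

Track the element's position through each out-shuffle:
30 → 16 → 31 → 18 → 35

35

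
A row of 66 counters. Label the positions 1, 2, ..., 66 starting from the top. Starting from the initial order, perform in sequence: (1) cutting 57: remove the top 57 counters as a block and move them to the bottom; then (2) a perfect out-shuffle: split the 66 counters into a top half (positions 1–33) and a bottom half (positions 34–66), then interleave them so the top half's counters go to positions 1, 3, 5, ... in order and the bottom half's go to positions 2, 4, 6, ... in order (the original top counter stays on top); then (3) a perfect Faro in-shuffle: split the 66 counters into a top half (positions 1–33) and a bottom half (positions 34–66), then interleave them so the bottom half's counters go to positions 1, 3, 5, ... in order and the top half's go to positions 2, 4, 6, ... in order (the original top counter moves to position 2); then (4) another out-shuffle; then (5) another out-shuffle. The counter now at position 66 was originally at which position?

8

Undo the operations in reverse order, starting from position 66:
  undo op 5 (out-shuffle, from bottom half): 66 ← 66
  undo op 4 (out-shuffle, from bottom half): 66 ← 66
  undo op 3 (in-shuffle, from top half): 66 ← 33
  undo op 2 (out-shuffle, from top half): 33 ← 17
  undo op 1 (cut 57): 17 ← 8
So the counter at position 66 came from original position 8.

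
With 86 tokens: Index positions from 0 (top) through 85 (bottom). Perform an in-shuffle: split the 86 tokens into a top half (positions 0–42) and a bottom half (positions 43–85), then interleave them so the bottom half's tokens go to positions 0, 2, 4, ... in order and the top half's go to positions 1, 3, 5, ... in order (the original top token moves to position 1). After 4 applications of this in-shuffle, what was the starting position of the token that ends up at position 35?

Work backwards from position 35, undoing one in-shuffle at a time:
35 ← 17 ← 8 ← 47 ← 23
So the token now at position 35 started at position 23.

23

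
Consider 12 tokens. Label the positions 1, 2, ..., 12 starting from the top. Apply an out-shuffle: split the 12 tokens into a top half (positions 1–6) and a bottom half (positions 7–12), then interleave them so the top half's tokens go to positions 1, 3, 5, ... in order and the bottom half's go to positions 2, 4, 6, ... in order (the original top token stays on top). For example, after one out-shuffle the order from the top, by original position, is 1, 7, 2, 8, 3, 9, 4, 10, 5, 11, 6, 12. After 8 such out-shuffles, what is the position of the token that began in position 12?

Position 12 is a fixed point of every out-shuffle, so the token never moves.

12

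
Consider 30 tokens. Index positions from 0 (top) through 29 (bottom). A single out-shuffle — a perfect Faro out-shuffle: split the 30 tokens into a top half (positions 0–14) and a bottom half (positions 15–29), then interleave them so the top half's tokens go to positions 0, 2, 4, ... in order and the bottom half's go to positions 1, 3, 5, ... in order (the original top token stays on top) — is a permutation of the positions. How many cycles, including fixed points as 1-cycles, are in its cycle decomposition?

Trace each unvisited position around until it returns:
(0) (1 2 4 8 16 3 ... len 28) (29)
3 cycles in total.

3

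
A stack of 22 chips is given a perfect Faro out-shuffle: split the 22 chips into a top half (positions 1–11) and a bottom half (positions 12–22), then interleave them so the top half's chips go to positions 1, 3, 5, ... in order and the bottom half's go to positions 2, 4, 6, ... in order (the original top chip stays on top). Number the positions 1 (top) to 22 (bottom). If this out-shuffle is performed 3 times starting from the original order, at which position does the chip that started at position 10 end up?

10

Track the chip's position through each out-shuffle:
10 → 19 → 16 → 10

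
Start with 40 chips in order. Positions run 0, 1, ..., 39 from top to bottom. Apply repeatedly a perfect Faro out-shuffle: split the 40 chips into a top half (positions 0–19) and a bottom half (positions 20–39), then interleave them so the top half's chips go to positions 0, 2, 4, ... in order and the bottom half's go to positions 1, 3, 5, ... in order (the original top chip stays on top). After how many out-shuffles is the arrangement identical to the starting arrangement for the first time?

12

The out-shuffle permutes the 40 positions with cycle lengths [1, 1, 2, 12, 12, 12].
Every chip is home exactly when every cycle has completed a whole number of laps, i.e. after lcm(1, 2, 12) = 12 out-shuffles.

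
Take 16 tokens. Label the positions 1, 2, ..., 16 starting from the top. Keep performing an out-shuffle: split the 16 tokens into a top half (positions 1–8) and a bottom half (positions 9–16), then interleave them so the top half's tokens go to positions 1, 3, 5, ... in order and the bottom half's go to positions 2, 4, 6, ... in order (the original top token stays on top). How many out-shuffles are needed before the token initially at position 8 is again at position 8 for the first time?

4

Follow position 8 under repeated out-shuffles:
8 → 15 → 14 → 12 → 8
It first returns after 4 out-shuffles.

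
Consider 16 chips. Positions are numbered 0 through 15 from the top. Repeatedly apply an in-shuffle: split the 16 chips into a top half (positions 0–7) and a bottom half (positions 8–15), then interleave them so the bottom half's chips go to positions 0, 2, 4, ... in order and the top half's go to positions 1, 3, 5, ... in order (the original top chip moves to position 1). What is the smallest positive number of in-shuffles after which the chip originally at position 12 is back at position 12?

8

Follow position 12 under repeated in-shuffles:
12 → 8 → 0 → 1 → 3 → 7 → 15 → 14 → 12
It first returns after 8 in-shuffles.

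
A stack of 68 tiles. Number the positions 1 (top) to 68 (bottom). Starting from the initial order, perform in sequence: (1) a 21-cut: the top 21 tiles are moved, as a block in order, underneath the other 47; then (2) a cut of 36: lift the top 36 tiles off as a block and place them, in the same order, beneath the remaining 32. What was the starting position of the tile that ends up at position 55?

44

Undo the operations in reverse order, starting from position 55:
  undo op 2 (cut 36): 55 ← 23
  undo op 1 (cut 21): 23 ← 44
So the tile at position 55 came from original position 44.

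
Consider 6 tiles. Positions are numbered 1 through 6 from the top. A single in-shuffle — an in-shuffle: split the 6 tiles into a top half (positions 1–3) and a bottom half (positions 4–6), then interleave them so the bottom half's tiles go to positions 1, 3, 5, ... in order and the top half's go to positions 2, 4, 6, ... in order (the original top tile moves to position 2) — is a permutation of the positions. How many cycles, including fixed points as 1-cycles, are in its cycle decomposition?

2

Trace each unvisited position around until it returns:
(1 2 4) (3 6 5)
2 cycles in total.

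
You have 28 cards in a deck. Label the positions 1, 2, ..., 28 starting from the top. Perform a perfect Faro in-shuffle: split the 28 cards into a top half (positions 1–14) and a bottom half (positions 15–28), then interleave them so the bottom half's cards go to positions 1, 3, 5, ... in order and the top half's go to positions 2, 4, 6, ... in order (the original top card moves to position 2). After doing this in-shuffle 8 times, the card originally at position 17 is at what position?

2

Track the card's position through each in-shuffle:
17 → 5 → 10 → 20 → 11 → 22 → 15 → 1 → 2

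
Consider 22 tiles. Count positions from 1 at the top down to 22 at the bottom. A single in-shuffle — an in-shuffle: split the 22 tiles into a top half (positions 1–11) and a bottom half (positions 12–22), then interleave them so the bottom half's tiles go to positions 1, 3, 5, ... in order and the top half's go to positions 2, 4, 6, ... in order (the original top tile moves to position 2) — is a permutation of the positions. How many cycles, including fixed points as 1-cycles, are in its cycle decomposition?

2

Trace each unvisited position around until it returns:
(1 2 4 8 16 9 ... len 11) (5 10 20 17 11 22 ... len 11)
2 cycles in total.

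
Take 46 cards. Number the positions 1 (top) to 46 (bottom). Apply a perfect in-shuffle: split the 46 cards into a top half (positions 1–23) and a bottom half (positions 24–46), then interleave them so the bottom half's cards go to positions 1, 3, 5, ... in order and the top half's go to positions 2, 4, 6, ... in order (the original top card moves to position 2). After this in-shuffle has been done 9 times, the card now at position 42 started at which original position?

Work backwards from position 42, undoing one in-shuffle at a time:
42 ← 21 ← 34 ← 17 ← 32 ← 16 ← 8 ← 4 ← 2 ← 1
So the card now at position 42 started at position 1.

1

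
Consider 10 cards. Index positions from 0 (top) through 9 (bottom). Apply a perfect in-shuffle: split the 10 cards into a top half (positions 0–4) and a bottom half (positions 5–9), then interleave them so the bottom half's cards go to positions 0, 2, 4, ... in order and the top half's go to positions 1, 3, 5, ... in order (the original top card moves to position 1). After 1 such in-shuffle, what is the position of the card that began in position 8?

Track the card's position through each in-shuffle:
8 → 6

6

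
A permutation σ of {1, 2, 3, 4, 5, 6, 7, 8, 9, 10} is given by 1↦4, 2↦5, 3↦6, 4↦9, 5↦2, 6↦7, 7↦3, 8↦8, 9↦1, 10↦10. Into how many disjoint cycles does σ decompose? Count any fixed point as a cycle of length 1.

Cycle decomposition: (1 4 9) (2 5) (3 6 7) (8) (10).
5 cycles.

5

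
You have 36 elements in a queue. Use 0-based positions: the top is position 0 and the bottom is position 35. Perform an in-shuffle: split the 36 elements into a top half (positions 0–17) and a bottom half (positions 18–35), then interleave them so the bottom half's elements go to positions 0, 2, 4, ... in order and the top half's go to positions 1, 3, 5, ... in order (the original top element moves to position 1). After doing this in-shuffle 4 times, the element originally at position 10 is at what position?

27

Track the element's position through each in-shuffle:
10 → 21 → 6 → 13 → 27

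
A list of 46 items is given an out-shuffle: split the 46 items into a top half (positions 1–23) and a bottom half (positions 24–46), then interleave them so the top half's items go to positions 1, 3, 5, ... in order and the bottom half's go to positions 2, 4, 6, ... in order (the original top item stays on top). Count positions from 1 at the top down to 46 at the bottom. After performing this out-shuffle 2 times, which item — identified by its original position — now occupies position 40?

Work backwards from position 40, undoing one out-shuffle at a time:
40 ← 43 ← 22
So the item now at position 40 started at position 22.

22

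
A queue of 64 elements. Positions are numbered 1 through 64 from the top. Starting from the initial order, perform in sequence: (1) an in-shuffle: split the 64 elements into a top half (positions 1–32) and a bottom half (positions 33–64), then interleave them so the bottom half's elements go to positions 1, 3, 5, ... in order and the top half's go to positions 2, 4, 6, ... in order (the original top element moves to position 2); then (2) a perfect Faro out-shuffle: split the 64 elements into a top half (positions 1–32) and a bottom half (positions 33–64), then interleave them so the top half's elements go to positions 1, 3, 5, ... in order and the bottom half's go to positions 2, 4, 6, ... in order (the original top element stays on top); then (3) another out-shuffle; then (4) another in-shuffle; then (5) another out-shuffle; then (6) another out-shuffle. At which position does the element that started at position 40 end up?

Track the element from position 40 forward through each operation:
  after op 1 (in-shuffle): 40 → 15
  after op 2 (out-shuffle): 15 → 29
  after op 3 (out-shuffle): 29 → 57
  after op 4 (in-shuffle): 57 → 49
  after op 5 (out-shuffle): 49 → 34
  after op 6 (out-shuffle): 34 → 4

4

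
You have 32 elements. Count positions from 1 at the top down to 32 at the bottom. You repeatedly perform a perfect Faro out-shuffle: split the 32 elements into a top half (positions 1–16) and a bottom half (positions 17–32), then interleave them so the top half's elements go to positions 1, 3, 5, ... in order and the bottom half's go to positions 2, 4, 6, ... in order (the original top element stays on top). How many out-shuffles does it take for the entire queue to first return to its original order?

5

The out-shuffle permutes the 32 positions with cycle lengths [1, 1, 5, 5, 5, 5, 5, 5].
Every element is home exactly when every cycle has completed a whole number of laps, i.e. after lcm(1, 5) = 5 out-shuffles.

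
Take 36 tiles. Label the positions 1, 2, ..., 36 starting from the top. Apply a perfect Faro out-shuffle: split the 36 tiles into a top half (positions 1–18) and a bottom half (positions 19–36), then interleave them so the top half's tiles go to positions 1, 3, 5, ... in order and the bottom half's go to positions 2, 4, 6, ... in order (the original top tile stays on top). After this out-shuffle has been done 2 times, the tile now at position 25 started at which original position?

Work backwards from position 25, undoing one out-shuffle at a time:
25 ← 13 ← 7
So the tile now at position 25 started at position 7.

7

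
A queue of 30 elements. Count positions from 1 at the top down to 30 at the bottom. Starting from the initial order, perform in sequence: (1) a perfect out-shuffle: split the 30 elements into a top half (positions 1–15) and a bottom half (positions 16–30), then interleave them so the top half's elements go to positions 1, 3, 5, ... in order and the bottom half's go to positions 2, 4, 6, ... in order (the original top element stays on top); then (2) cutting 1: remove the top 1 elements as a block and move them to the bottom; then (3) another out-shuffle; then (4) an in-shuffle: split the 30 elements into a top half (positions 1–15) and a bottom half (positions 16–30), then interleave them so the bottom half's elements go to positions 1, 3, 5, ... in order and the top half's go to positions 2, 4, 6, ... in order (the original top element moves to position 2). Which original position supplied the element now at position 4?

Undo the operations in reverse order, starting from position 4:
  undo op 4 (in-shuffle, from top half): 4 ← 2
  undo op 3 (out-shuffle, from bottom half): 2 ← 16
  undo op 2 (cut 1): 16 ← 17
  undo op 1 (out-shuffle, from top half): 17 ← 9
So the element at position 4 came from original position 9.

9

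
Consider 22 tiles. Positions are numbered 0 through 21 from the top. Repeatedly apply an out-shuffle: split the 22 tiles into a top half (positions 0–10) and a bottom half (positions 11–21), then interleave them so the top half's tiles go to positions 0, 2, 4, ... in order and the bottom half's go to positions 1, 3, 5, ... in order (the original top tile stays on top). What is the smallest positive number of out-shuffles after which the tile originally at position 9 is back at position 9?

3

Follow position 9 under repeated out-shuffles:
9 → 18 → 15 → 9
It first returns after 3 out-shuffles.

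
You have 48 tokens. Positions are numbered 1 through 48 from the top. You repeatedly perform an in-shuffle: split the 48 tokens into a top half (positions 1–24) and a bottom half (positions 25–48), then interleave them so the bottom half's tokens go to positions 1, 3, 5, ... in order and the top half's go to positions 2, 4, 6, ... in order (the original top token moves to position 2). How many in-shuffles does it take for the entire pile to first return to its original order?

The in-shuffle permutes the 48 positions with cycle lengths [3, 3, 21, 21].
Every token is home exactly when every cycle has completed a whole number of laps, i.e. after lcm(3, 21) = 21 in-shuffles.

21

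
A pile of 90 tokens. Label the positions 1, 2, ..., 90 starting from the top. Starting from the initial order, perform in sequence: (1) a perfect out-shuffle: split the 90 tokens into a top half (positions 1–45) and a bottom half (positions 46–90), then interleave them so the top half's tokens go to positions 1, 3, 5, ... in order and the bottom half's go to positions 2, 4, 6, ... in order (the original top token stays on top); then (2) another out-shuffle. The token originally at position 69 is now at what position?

6

Track the token from position 69 forward through each operation:
  after op 1 (out-shuffle): 69 → 48
  after op 2 (out-shuffle): 48 → 6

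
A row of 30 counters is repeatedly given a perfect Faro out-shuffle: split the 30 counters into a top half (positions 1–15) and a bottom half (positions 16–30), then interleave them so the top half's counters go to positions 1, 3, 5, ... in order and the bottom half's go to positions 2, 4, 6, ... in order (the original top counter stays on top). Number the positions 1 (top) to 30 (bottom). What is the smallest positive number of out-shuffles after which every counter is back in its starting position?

28

The out-shuffle permutes the 30 positions with cycle lengths [1, 1, 28].
Every counter is home exactly when every cycle has completed a whole number of laps, i.e. after lcm(1, 28) = 28 out-shuffles.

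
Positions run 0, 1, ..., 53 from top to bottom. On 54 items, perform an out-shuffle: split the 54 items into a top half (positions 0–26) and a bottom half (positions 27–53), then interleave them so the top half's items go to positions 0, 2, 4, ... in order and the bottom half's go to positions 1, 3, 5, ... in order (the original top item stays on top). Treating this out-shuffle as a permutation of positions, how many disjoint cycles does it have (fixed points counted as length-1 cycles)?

Trace each unvisited position around until it returns:
(0) (1 2 4 8 16 32 ... len 52) (53)
3 cycles in total.

3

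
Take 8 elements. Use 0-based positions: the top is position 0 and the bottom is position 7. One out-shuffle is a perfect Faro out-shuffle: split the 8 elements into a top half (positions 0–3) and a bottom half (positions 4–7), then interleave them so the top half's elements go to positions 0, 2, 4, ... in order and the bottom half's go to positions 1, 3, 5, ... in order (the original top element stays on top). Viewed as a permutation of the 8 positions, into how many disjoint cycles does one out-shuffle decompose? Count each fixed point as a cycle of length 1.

Trace each unvisited position around until it returns:
(0) (1 2 4) (3 6 5) (7)
4 cycles in total.

4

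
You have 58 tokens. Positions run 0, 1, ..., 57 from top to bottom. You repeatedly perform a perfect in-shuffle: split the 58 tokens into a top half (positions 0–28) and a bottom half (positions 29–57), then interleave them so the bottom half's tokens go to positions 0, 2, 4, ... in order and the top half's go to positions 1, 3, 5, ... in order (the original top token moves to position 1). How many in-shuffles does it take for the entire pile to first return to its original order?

58

The in-shuffle permutes the 58 positions with cycle lengths [58].
Every token is home exactly when every cycle has completed a whole number of laps, i.e. after lcm(58) = 58 in-shuffles.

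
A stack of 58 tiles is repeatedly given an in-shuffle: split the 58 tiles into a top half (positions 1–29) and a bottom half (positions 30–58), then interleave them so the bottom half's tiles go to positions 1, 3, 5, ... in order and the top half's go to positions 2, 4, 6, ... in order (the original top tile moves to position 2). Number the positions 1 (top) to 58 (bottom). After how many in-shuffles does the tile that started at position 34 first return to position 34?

58

Follow position 34 under repeated in-shuffles:
34 → 9 → 18 → 36 → 13 → 26 → 52 → 45 → ... → 34 (length 58)
It first returns after 58 in-shuffles.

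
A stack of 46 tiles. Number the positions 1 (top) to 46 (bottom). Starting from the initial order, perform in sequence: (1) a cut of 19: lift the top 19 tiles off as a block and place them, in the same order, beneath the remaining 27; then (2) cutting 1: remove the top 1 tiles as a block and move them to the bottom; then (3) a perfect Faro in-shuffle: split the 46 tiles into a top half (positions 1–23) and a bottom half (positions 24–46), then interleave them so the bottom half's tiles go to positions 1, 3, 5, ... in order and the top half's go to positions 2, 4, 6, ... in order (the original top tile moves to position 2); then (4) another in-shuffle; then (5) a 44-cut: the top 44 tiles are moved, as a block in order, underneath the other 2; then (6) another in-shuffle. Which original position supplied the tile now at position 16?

Undo the operations in reverse order, starting from position 16:
  undo op 6 (in-shuffle, from top half): 16 ← 8
  undo op 5 (cut 44): 8 ← 6
  undo op 4 (in-shuffle, from top half): 6 ← 3
  undo op 3 (in-shuffle, from bottom half): 3 ← 25
  undo op 2 (cut 1): 25 ← 26
  undo op 1 (cut 19): 26 ← 45
So the tile at position 16 came from original position 45.

45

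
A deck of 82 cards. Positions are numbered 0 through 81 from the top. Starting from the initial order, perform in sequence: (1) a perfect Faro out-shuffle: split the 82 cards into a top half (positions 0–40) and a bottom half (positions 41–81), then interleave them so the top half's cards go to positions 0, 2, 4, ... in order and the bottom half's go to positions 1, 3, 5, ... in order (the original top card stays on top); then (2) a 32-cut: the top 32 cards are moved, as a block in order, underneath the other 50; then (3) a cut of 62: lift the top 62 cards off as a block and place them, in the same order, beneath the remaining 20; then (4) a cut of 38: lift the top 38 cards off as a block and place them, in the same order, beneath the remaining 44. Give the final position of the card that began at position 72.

Track the card from position 72 forward through each operation:
  after op 1 (out-shuffle): 72 → 63
  after op 2 (cut 32): 63 → 31
  after op 3 (cut 62): 31 → 51
  after op 4 (cut 38): 51 → 13

13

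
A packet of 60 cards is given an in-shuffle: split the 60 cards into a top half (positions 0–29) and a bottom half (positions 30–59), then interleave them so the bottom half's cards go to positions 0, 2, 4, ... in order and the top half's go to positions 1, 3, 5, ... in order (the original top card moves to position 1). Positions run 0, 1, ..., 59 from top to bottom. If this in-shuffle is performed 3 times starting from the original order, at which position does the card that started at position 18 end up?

29

Track the card's position through each in-shuffle:
18 → 37 → 14 → 29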